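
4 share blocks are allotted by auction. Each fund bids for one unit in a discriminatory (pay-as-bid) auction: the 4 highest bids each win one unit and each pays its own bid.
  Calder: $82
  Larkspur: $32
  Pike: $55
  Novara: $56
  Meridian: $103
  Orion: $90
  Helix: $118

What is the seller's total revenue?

Bids ranked high→low: 118 (Helix), 103 (Meridian), 90 (Orion), 82 (Calder), 56 (Novara), 55 (Pike), …
Top 4: Helix, Meridian, Orion, Calder.
Total revenue = 118 + 103 + 90 + 82 = $393.

Total revenue: $393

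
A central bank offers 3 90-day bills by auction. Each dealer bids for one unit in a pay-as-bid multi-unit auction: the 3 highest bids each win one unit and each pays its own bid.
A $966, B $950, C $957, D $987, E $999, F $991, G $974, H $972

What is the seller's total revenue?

Sorting: 999 (E), 991 (F), 987 (D), 974 (G), 972 (H), …
The 3 highest are E, F, D.
Total revenue = 999 + 991 + 987 = $2,977.

Total revenue: $2,977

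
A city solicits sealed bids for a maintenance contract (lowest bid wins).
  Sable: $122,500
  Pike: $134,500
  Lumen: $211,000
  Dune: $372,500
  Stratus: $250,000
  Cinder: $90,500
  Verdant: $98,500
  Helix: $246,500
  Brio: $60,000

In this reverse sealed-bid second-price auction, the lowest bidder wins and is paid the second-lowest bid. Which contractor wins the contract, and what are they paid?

Rule: the lowest bidder wins and is paid the second-lowest bid.
Bids in order: 60,000 (Brio) < 90,500 (Cinder) < 98,500 (Verdant) < 122,500 (Sable) < 134,500 (Pike) < 211,000 (Lumen) < …
Brio wins with the lowest bid; price is set by the runner-up at $90,500.

Brio is paid $90,500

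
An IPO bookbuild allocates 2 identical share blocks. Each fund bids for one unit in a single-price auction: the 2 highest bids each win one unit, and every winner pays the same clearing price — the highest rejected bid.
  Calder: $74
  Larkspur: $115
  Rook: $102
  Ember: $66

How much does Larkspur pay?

Larkspur pays $74

Sorting: 115 (Larkspur), 102 (Rook), 74 (Calder), 66 (Ember)
The 2 highest are Larkspur, Rook.
Clearing price = highest rejected bid = $74.
Larkspur wins → pays $74.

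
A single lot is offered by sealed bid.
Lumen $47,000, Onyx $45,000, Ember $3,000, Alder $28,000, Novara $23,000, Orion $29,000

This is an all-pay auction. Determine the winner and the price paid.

Lumen pays $47,000

Rule: the highest bidder wins the item, but every bidder pays their own bid.
Sorting bids: 47,000 (Lumen) > 45,000 (Onyx) > 29,000 (Orion) > 28,000 (Alder) > 23,000 (Novara) > 3,000 (Ember)
Lumen is highest and takes the item; every bidder forfeits their bid.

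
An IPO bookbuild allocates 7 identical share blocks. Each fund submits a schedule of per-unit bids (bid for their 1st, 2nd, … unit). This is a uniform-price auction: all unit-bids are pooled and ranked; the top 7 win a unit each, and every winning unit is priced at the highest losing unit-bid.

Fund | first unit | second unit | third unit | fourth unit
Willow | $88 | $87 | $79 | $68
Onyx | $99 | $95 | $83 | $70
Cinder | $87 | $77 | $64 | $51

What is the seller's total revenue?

Merging the schedules and taking the best 7: 99 (Onyx-1), 95 (Onyx-2), 88 (Willow-1), 87 (Willow-2), 87 (Cinder-1), 83 (Onyx-3), 79 (Willow-3)
Highest rejected unit-bid = $77.
Allocation: Cinder 1, Onyx 3, Willow 3. Every unit priced at $77.
Revenue = 7 × 77 = $539.

Total revenue: $539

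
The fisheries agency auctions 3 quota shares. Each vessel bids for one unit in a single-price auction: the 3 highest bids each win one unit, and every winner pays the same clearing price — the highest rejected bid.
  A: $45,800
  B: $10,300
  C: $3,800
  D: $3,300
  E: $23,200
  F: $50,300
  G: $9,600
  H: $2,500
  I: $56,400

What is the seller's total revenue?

Total revenue: $69,600

Ordering the bids: 56,400 (I), 50,300 (F), 45,800 (A), 23,200 (E), 10,300 (B), …
The 3 highest are I, F, A.
First losing bid is E's $23,200, which sets the uniform price.
Total revenue = 3 × $23,200 = $69,600.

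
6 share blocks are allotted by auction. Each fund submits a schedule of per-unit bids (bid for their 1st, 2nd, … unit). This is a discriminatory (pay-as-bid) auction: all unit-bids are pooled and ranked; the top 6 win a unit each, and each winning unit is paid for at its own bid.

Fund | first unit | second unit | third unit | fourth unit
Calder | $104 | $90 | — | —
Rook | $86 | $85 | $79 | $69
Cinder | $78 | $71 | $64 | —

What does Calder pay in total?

Calder pays $194

Merging the schedules and taking the best 6: 104 (Calder-1), 90 (Calder-2), 86 (Rook-1), 85 (Rook-2), 79 (Rook-3), 78 (Cinder-1)
Next rejected bid: $71 (not a price — pay-as-bid).
Calder's winning unit-bids: 104 + 90 = $194.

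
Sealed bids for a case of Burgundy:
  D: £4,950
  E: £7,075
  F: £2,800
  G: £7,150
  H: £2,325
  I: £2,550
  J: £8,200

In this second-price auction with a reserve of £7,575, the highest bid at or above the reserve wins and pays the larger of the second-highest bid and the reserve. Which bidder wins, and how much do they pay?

J pays £7,575

Bids in order: 8,200 (J) > 7,150 (G) > 7,075 (E) > 4,950 (D) > 2,800 (F) > 2,550 (I) > …
J has the top bid at or above the reserve (£8,200).
Second-highest bid £7,150 is below the reserve £7,575, so the reserve binds → payment £7,575.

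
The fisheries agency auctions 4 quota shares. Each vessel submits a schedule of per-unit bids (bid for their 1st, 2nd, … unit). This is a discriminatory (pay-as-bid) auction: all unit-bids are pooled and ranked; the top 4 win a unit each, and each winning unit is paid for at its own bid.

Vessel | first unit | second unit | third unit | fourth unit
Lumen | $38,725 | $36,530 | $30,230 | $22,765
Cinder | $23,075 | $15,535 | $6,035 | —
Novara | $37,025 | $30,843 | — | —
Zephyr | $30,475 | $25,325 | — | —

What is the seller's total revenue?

All unit-bids, highest first — top 4: 38,725 (Lumen-1), 37,025 (Novara-1), 36,530 (Lumen-2), 30,843 (Novara-2)
Next rejected bid: $30,475 (not a price — pay-as-bid).
Each winning unit pays its own bid.
Revenue = 38,725 + 37,025 + 36,530 + 30,843 = $143,123.

Total revenue: $143,123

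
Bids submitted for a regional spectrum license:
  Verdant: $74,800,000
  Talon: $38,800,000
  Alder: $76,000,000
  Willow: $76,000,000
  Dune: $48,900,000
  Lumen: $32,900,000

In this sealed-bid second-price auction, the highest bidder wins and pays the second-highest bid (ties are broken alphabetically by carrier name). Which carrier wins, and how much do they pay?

Alder pays $76,000,000

Sorting bids: 76,000,000 (Alder) > 76,000,000 (Willow) > 74,800,000 (Verdant) > 48,900,000 (Dune) > 38,800,000 (Talon) > 32,900,000 (Lumen)
Alder and Willow tie at $76,000,000; tie-break gives it to Alder.
Second-price: Alder pays Willow's bid of $76,000,000.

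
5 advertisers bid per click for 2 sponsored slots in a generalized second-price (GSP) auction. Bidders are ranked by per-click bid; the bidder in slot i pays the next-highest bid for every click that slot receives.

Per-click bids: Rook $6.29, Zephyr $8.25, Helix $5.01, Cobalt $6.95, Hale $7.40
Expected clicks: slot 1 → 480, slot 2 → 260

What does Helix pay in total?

Sorting advertisers: $8.25 (Zephyr) > $7.40 (Hale) > $6.95 (Cobalt) > …
Helix ranks below slot 2 → no slot, pays nothing.

Helix pays $0.00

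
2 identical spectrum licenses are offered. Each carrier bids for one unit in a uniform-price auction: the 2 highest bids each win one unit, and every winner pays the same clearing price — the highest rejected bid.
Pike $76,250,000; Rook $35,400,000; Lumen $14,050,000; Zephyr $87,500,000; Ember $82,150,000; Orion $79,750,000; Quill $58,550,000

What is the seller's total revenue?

Total revenue: $159,500,000

Bids ranked high→low: 87,500,000 (Zephyr), 82,150,000 (Ember), 79,750,000 (Orion), 76,250,000 (Pike), …
The 2 highest are Zephyr, Ember.
Clearing price = highest rejected bid = $79,750,000.
Total revenue = 2 × $79,750,000 = $159,500,000.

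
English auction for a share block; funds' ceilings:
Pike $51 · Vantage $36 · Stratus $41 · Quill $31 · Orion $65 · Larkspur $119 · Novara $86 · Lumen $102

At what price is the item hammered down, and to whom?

Limits ranked: 119 (Larkspur) > 102 (Lumen) > 86 (Novara) > 65 (Orion) > 51 (Pike) > 41 (Stratus) > …
Bidding ends when Lumen exits at $102; Larkspur takes it.

Larkspur wins at $102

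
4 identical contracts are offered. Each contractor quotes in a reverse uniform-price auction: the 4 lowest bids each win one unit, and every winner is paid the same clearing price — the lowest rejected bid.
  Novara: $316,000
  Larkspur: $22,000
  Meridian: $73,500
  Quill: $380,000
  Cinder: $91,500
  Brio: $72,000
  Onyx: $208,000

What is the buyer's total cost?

Ordering the bids: 22,000 (Larkspur), 72,000 (Brio), 73,500 (Meridian), 91,500 (Cinder), 208,000 (Onyx), 316,000 (Novara), …
Winners (4 units): Larkspur, Brio, Meridian, Cinder.
Clearing price = lowest rejected bid = $208,000.
Total cost = 4 × $208,000 = $832,000.

Total cost: $832,000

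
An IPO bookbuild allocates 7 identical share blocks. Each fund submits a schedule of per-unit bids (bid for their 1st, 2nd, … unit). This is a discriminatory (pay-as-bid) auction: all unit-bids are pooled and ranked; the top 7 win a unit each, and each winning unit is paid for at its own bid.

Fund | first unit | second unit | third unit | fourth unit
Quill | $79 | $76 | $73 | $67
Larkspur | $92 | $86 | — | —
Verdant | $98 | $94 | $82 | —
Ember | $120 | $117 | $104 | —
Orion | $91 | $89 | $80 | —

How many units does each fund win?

Ember 3, Larkspur 1, Orion 1, Verdant 2

Pooled unit-bids ranked (top 7): 120 (Ember-1), 117 (Ember-2), 104 (Ember-3), 98 (Verdant-1), 94 (Verdant-2), 92 (Larkspur-1), 91 (Orion-1)
Next rejected bid: $89 (not a price — pay-as-bid).
Allocation: Ember 3, Larkspur 1, Orion 1, Verdant 2.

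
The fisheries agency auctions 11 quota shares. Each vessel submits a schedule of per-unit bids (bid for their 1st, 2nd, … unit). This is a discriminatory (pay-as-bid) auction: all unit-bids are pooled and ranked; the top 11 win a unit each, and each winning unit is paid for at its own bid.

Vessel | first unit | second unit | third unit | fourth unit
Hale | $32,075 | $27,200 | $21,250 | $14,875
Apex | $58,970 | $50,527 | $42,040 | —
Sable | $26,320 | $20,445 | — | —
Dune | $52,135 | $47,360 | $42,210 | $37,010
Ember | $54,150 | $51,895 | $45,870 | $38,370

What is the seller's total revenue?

Pooled unit-bids ranked (top 11): 58,970 (Apex-1), 54,150 (Ember-1), 52,135 (Dune-1), 51,895 (Ember-2), 50,527 (Apex-2), 47,360 (Dune-2), 45,870 (Ember-3), 42,210 (Dune-3), 42,040 (Apex-3), 38,370 (Ember-4), 37,010 (Dune-4)
Next rejected bid: $32,075 (not a price — pay-as-bid).
Each winning unit pays its own bid.
Revenue = 58,970 + 54,150 + 52,135 + 51,895 + 50,527 + 47,360 + 45,870 + 42,210 + 42,040 + 38,370 + 37,010 = $520,537.

Total revenue: $520,537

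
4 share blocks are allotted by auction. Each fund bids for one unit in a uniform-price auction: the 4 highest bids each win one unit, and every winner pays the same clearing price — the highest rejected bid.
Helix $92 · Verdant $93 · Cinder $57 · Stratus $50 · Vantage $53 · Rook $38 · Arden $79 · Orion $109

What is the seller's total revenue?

Bids ranked high→low: 109 (Orion), 93 (Verdant), 92 (Helix), 79 (Arden), 57 (Cinder), 53 (Vantage), …
Winners (4 units): Orion, Verdant, Helix, Arden.
First losing bid is Cinder's $57, which sets the uniform price.
Total revenue = 4 × $57 = $228.

Total revenue: $228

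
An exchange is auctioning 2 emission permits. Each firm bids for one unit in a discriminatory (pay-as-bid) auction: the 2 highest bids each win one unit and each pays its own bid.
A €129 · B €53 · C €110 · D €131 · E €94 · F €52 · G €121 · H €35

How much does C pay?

Sorting: 131 (D), 129 (A), 121 (G), 110 (C), …
Winners (2 units): D, A.
C does not win → €0.

C pays €0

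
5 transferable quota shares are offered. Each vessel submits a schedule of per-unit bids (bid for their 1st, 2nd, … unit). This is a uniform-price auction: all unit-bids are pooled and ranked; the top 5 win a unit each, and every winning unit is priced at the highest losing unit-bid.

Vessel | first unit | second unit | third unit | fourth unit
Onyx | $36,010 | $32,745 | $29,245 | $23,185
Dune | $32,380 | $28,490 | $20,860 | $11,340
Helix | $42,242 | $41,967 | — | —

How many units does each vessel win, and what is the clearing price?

All unit-bids, highest first — top 5: 42,242 (Helix-1), 41,967 (Helix-2), 36,010 (Onyx-1), 32,745 (Onyx-2), 32,380 (Dune-1)
Highest rejected unit-bid = $29,245.
Allocation: Dune 1, Helix 2, Onyx 2.

Dune 1, Helix 2, Onyx 2; clearing price $29,245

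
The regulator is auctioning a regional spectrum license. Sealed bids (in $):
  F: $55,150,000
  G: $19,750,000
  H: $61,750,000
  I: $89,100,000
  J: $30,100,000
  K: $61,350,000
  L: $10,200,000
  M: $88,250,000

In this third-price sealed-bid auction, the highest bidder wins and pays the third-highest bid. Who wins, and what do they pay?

Rule: the highest bidder wins and pays the third-highest bid.
Sorting bids: 89,100,000 (I) > 88,250,000 (M) > 61,750,000 (H) > 61,350,000 (K) > 55,150,000 (F) > 30,100,000 (J) > …
I wins; payment is bid #3 in the ranking = $61,750,000.

I pays $61,750,000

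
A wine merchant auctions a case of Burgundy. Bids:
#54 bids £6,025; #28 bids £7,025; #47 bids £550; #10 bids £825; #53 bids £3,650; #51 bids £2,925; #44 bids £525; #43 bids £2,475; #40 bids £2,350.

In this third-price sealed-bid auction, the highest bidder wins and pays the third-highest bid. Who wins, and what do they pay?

#28 pays £3,650

Sorting bids: 7,025 (#28) > 6,025 (#54) > 3,650 (#53) > 2,925 (#51) > 2,475 (#43) > 2,350 (#40) > …
#28 is highest; pays the third-highest bid, £3,650.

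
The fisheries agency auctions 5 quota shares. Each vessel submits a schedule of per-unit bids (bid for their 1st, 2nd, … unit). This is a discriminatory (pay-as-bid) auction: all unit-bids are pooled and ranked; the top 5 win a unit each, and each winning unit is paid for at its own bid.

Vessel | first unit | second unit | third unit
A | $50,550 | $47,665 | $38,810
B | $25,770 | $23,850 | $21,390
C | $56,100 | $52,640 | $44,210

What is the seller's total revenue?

Pooled unit-bids ranked (top 5): 56,100 (C-1), 52,640 (C-2), 50,550 (A-1), 47,665 (A-2), 44,210 (C-3)
Next rejected bid: $38,810 (not a price — pay-as-bid).
Each winning unit pays its own bid.
Revenue = 56,100 + 52,640 + 50,550 + 47,665 + 44,210 = $251,165.

Total revenue: $251,165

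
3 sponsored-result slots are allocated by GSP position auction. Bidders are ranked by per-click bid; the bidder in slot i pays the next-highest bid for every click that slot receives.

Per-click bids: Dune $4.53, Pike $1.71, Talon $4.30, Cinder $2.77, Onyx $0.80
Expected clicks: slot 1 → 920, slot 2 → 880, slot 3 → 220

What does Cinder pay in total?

Cinder pays $376.20

Per-click bids in order: $4.53 (Dune) > $4.30 (Talon) > $2.77 (Cinder) > $1.71 (Pike) > …
Cinder holds slot 3 → pays next bid $1.71 × 220 clicks = $376.20.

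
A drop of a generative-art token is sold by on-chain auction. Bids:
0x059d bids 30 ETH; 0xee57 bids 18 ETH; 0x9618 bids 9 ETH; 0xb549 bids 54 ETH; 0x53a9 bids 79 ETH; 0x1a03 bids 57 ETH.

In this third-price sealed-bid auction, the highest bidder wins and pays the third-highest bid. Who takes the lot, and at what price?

0x53a9 pays 54 ETH

Bids in order: 79 (0x53a9) > 57 (0x1a03) > 54 (0xb549) > 30 (0x059d) > 18 (0xee57) > 9 (0x9618)
0x53a9 wins; payment is bid #3 in the ranking = 54 ETH.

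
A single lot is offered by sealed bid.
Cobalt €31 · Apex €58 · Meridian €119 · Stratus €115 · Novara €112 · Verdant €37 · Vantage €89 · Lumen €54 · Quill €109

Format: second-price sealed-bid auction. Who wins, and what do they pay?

Sorting bids: 119 (Meridian) > 115 (Stratus) > 112 (Novara) > 109 (Quill) > 89 (Vantage) > 58 (Apex) > …
Second-price: Meridian pays Stratus's bid of €115.

Meridian pays €115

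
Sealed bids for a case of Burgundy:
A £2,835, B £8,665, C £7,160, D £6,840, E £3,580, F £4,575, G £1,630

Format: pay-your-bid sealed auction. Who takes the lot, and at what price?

B pays £8,665

Pay-your-bid sealed auction: the highest bidder wins and pays their own bid.
Sorting bids: 8,665 (B) > 7,160 (C) > 6,840 (D) > 4,575 (F) > 3,580 (E) > 2,835 (A) > …
B is highest → pays own bid, £8,665.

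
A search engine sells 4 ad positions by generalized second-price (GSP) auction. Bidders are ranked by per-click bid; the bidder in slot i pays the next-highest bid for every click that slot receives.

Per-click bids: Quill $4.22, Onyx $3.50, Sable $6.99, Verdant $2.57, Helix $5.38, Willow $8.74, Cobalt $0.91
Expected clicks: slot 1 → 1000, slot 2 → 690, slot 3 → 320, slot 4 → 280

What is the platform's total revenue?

Total revenue: $13032.60

Per-click bids in order: $8.74 (Willow) > $6.99 (Sable) > $5.38 (Helix) > $4.22 (Quill) > $3.50 (Onyx) > …
Slot 1: Willow pays $6.99 × 1000 = $6990.00
Slot 2: Sable pays $5.38 × 690 = $3712.20
Slot 3: Helix pays $4.22 × 320 = $1350.40
Slot 4: Quill pays $3.50 × 280 = $980.00
Total = $13032.60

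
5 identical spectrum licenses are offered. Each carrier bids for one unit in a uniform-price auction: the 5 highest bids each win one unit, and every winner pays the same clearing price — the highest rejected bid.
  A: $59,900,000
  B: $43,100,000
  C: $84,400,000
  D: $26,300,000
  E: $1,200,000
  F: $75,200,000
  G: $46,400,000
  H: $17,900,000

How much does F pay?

F pays $26,300,000

Bids ranked high→low: 84,400,000 (C), 75,200,000 (F), 59,900,000 (A), 46,400,000 (G), 43,100,000 (B), 26,300,000 (D), 17,900,000 (H), …
Top 5: C, F, A, G, B.
Clearing price = highest rejected bid = $26,300,000.
F wins → pays $26,300,000.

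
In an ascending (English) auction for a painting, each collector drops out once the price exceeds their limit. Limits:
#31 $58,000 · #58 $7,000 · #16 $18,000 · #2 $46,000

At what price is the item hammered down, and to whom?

#31 wins at $46,000

Rule: the price rises until one bidder remains; the winner pays the price at which the last rival dropped out.
Limits in order: 58,000 (#31) > 46,000 (#2) > 18,000 (#16) > 7,000 (#58)
Once the price passes $46,000, only #31 is left; the hammer falls at #2's limit of $46,000.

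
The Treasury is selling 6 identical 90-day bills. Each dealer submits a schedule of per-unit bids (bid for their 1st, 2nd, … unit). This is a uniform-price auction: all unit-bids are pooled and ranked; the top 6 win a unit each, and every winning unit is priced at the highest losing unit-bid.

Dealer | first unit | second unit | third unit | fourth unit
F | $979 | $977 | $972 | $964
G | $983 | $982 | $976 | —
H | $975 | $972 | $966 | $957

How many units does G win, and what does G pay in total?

G: 3 units, pays $2,916

All unit-bids, highest first — top 6: 983 (G-1), 982 (G-2), 979 (F-1), 977 (F-2), 976 (G-3), 975 (H-1)
Highest rejected unit-bid = $972.
G wins 3 unit(s) at $972 each.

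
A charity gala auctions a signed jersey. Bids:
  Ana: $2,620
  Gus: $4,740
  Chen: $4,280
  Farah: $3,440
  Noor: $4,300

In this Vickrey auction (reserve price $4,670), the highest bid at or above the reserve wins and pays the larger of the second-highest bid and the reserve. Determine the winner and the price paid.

Gus pays $4,670

Sorting bids: 4,740 (Gus) > 4,300 (Noor) > 4,280 (Chen) > 3,440 (Farah) > 2,620 (Ana)
Highest eligible bid: Gus at $4,740.
Second-highest bid $4,300 is below the reserve $4,670, so the reserve binds → payment $4,670.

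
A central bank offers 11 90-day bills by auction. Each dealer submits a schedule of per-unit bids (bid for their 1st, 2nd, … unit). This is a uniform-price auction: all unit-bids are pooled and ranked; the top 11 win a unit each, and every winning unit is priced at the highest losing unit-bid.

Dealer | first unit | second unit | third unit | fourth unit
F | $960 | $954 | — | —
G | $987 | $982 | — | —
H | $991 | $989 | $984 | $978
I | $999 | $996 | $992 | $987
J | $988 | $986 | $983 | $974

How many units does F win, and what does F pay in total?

F: 0 units, pays $0

All unit-bids, highest first — top 11: 999 (I-1), 996 (I-2), 992 (I-3), 991 (H-1), 989 (H-2), 988 (J-1), 987 (G-1), 987 (I-4), 986 (J-2), 984 (H-3), 983 (J-3)
Highest rejected unit-bid = $982.
F wins 0 unit(s) at $982 each.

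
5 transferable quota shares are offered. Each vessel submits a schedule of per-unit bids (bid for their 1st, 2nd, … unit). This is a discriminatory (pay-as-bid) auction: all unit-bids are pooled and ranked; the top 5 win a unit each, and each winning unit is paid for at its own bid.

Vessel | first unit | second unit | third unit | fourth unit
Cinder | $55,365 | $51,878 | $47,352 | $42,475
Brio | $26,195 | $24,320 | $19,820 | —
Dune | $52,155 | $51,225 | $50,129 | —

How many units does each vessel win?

All unit-bids, highest first — top 5: 55,365 (Cinder-1), 52,155 (Dune-1), 51,878 (Cinder-2), 51,225 (Dune-2), 50,129 (Dune-3)
Next rejected bid: $47,352 (not a price — pay-as-bid).
Allocation: Cinder 2, Dune 3.

Cinder 2, Dune 3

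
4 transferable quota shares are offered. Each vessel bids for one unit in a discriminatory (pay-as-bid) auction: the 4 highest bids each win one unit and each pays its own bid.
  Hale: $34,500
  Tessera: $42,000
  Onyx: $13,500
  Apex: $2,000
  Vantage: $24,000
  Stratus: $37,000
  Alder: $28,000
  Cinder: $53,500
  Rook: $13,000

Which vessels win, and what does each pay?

Cinder $53,500, Tessera $42,000, Stratus $37,000, Hale $34,500

Bids ranked high→low: 53,500 (Cinder), 42,000 (Tessera), 37,000 (Stratus), 34,500 (Hale), 28,000 (Alder), 24,000 (Vantage), …
Winners (4 units): Cinder, Tessera, Stratus, Hale.
Each winner pays its own bid: Cinder $53,500, Tessera $42,000, Stratus $37,000, Hale $34,500.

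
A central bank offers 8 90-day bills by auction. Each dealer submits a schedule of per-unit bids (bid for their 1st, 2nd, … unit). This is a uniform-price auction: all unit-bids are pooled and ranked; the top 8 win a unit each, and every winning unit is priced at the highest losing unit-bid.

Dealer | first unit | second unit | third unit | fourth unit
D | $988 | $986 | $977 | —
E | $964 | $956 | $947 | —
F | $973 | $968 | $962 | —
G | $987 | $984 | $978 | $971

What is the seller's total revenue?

Total revenue: $7,744

All unit-bids, highest first — top 8: 988 (D-1), 987 (G-1), 986 (D-2), 984 (G-2), 978 (G-3), 977 (D-3), 973 (F-1), 971 (G-4)
Highest rejected unit-bid = $968.
Allocation: D 3, F 1, G 4. Every unit priced at $968.
Revenue = 8 × 968 = $7,744.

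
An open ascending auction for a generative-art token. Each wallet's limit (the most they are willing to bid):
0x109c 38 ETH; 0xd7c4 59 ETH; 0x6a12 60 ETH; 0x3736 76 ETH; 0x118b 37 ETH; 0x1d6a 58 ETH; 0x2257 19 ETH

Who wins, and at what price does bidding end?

0x3736 wins at 60 ETH

Limits in order: 76 (0x3736) > 60 (0x6a12) > 59 (0xd7c4) > 58 (0x1d6a) > 38 (0x109c) > 37 (0x118b) > …
Bidding ends when 0x6a12 exits at 60 ETH; 0x3736 takes it.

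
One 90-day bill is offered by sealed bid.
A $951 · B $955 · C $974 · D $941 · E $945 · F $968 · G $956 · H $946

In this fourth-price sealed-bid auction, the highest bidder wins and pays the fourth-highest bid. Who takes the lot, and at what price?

Rule: the highest bidder wins and pays the fourth-highest bid.
Sorting bids: 974 (C) > 968 (F) > 956 (G) > 955 (B) > 951 (A) > 946 (H) > …
C wins; payment is bid #4 in the ranking = $955.

C pays $955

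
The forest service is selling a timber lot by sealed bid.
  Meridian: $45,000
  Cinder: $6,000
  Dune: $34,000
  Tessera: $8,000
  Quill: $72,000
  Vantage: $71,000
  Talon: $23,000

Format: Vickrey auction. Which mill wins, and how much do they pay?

Bids in order: 72,000 (Quill) > 71,000 (Vantage) > 45,000 (Meridian) > 34,000 (Dune) > 23,000 (Talon) > 8,000 (Tessera) > …
Second-price: Quill pays Vantage's bid of $71,000.

Quill pays $71,000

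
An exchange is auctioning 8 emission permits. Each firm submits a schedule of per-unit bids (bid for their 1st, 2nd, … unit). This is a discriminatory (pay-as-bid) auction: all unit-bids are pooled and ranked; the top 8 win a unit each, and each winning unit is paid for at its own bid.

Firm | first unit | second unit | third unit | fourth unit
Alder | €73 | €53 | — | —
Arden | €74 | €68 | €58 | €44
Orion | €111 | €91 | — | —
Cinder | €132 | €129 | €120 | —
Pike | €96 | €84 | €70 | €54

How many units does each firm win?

Arden 1, Cinder 3, Orion 2, Pike 2

All unit-bids, highest first — top 8: 132 (Cinder-1), 129 (Cinder-2), 120 (Cinder-3), 111 (Orion-1), 96 (Pike-1), 91 (Orion-2), 84 (Pike-2), 74 (Arden-1)
Next rejected bid: €73 (not a price — pay-as-bid).
Allocation: Arden 1, Cinder 3, Orion 2, Pike 2.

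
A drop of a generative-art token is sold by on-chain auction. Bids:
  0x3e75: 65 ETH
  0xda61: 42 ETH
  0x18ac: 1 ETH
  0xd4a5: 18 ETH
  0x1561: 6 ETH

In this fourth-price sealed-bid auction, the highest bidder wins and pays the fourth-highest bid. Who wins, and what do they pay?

Bids in order: 65 (0x3e75) > 42 (0xda61) > 18 (0xd4a5) > 6 (0x1561) > 1 (0x18ac)
0x3e75 wins; payment is bid #4 in the ranking = 6 ETH.

0x3e75 pays 6 ETH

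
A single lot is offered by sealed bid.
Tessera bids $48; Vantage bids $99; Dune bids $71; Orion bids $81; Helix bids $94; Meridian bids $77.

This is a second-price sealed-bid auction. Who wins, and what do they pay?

Rule: the highest bidder wins and pays the second-highest bid.
Bids in order: 99 (Vantage) > 94 (Helix) > 81 (Orion) > 77 (Meridian) > 71 (Dune) > 48 (Tessera)
Vantage is highest; pays the second-highest bid, $94.

Vantage pays $94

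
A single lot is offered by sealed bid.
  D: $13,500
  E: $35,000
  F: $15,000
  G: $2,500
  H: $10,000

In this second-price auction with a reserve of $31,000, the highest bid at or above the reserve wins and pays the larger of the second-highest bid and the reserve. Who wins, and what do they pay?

Bids in order: 35,000 (E) > 15,000 (F) > 13,500 (D) > 10,000 (H) > 2,500 (G)
E has the top bid at or above the reserve ($35,000).
max(second-highest $15,000, reserve $31,000) = $31,000.

E pays $31,000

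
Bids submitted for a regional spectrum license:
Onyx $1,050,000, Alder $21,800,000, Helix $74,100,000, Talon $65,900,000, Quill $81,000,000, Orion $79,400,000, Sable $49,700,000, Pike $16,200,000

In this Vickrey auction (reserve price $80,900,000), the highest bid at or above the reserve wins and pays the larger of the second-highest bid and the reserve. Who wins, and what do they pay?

Bids ranked: 81,000,000 (Quill) > 79,400,000 (Orion) > 74,100,000 (Helix) > 65,900,000 (Talon) > 49,700,000 (Sable) > 21,800,000 (Alder) > …
Quill has the top bid at or above the reserve ($81,000,000).
max(second-highest $79,400,000, reserve $80,900,000) = $80,900,000.

Quill pays $80,900,000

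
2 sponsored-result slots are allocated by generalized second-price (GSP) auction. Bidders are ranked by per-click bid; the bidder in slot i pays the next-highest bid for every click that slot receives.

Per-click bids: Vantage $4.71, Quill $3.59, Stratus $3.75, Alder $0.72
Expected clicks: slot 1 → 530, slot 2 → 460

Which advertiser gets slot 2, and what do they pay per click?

Stratus; $3.59 per click

Ranked by bid: $4.71 (Vantage) > $3.75 (Stratus) > $3.59 (Quill) > …
Slot 2 goes to the second-ranked bidder, Stratus, who pays the next bid down: $3.59/click.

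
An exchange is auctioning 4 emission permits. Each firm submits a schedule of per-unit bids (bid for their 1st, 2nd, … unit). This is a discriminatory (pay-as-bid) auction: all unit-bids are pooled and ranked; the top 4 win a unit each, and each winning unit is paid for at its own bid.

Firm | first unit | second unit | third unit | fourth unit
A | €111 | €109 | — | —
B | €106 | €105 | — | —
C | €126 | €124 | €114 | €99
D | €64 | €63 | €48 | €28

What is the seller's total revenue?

All unit-bids, highest first — top 4: 126 (C-1), 124 (C-2), 114 (C-3), 111 (A-1)
Next rejected bid: €109 (not a price — pay-as-bid).
Each winning unit pays its own bid.
Revenue = 126 + 124 + 114 + 111 = €475.

Total revenue: €475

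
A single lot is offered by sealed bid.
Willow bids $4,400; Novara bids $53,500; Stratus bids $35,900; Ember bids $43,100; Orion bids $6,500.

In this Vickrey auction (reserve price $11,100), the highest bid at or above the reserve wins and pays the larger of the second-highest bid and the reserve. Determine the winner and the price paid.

Bids ranked: 53,500 (Novara) > 43,100 (Ember) > 35,900 (Stratus) > 6,500 (Orion) > 4,400 (Willow)
Novara has the top bid at or above the reserve ($53,500).
Second-highest bid $43,100 exceeds the reserve $11,100 → payment $43,100.

Novara pays $43,100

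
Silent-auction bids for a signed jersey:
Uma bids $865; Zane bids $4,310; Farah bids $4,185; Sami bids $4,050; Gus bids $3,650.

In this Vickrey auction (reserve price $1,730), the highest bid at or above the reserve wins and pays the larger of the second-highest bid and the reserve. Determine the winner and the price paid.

Zane pays $4,185

Bids in order: 4,310 (Zane) > 4,185 (Farah) > 4,050 (Sami) > 3,650 (Gus) > 865 (Uma)
Zane has the top bid at or above the reserve ($4,310).
Second-highest bid $4,185 exceeds the reserve $1,730 → payment $4,185.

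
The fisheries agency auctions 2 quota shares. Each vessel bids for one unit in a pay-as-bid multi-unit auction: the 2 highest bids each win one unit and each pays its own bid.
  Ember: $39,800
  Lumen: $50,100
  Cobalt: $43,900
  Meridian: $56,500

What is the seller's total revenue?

Total revenue: $106,600

Sorting: 56,500 (Meridian), 50,100 (Lumen), 43,900 (Cobalt), 39,800 (Ember)
Top 2: Meridian, Lumen.
Total revenue = 56,500 + 50,100 = $106,600.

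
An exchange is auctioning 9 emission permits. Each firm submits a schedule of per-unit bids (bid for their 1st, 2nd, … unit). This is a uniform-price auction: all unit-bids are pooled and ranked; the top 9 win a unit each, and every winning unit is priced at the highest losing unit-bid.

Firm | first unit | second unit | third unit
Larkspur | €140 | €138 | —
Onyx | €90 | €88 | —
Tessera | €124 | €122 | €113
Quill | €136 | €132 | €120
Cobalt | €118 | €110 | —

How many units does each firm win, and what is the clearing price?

Cobalt 1, Larkspur 2, Quill 3, Tessera 3; clearing price €110

Pooled unit-bids ranked (top 9): 140 (Larkspur-1), 138 (Larkspur-2), 136 (Quill-1), 132 (Quill-2), 124 (Tessera-1), 122 (Tessera-2), 120 (Quill-3), 118 (Cobalt-1), 113 (Tessera-3)
The (k+1)-th unit-bid is €110.
Allocation: Cobalt 1, Larkspur 2, Quill 3, Tessera 3.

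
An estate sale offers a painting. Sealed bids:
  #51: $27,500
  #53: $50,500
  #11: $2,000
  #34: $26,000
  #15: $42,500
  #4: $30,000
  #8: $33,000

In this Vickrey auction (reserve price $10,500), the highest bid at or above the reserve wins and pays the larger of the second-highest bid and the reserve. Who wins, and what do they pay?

#53 pays $42,500

Vickrey auction (reserve price $10,500): the highest bid at or above the reserve wins and pays the larger of the second-highest bid and the reserve.
Sorting bids: 50,500 (#53) > 42,500 (#15) > 33,000 (#8) > 30,000 (#4) > 27,500 (#51) > 26,000 (#34) > …
#53 has the top bid at or above the reserve ($50,500).
max(second-highest $42,500, reserve $10,500) = $42,500; the reserve does not bind.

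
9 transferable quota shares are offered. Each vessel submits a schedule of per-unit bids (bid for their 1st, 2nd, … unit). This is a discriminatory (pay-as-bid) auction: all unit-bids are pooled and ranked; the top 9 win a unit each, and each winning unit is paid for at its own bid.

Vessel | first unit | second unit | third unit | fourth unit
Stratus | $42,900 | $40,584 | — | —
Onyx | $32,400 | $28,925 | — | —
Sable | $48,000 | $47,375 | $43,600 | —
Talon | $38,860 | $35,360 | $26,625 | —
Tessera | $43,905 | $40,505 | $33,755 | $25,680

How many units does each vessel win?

Sable 3, Stratus 2, Talon 2, Tessera 2

Merging the schedules and taking the best 9: 48,000 (Sable-1), 47,375 (Sable-2), 43,905 (Tessera-1), 43,600 (Sable-3), 42,900 (Stratus-1), 40,584 (Stratus-2), 40,505 (Tessera-2), 38,860 (Talon-1), 35,360 (Talon-2)
Next rejected bid: $33,755 (not a price — pay-as-bid).
Allocation: Sable 3, Stratus 2, Talon 2, Tessera 2.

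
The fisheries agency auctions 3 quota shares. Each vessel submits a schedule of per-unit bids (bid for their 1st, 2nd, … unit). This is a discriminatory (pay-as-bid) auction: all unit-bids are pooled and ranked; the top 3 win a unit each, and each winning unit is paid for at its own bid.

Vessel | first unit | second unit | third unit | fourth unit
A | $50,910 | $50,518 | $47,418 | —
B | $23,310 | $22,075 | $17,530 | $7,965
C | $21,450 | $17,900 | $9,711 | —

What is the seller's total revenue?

Total revenue: $148,846

Pooled unit-bids ranked (top 3): 50,910 (A-1), 50,518 (A-2), 47,418 (A-3)
Next rejected bid: $23,310 (not a price — pay-as-bid).
Each winning unit pays its own bid.
Revenue = 50,910 + 50,518 + 47,418 = $148,846.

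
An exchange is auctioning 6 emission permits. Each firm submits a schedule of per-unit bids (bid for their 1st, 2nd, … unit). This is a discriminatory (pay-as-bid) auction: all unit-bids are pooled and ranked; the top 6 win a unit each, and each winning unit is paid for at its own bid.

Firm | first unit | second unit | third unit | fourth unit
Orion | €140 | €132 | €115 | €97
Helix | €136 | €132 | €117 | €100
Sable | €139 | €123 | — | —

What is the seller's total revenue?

Pooled unit-bids ranked (top 6): 140 (Orion-1), 139 (Sable-1), 136 (Helix-1), 132 (Orion-2), 132 (Helix-2), 123 (Sable-2)
Next rejected bid: €117 (not a price — pay-as-bid).
Each winning unit pays its own bid.
Revenue = 140 + 139 + 136 + 132 + 132 + 123 = €802.

Total revenue: €802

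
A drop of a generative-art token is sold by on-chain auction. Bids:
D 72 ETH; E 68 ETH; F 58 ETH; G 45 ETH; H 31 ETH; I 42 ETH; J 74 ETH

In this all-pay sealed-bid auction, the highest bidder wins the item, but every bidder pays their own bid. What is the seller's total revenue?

Bids ranked: 74 (J) > 72 (D) > 68 (E) > 58 (F) > 45 (G) > 42 (I) > …
Every bidder forfeits their bid regardless of winning.
Revenue = 72 + 68 + 58 + 45 + 31 + 42 + 74 = 390 ETH.

Total revenue: 390 ETH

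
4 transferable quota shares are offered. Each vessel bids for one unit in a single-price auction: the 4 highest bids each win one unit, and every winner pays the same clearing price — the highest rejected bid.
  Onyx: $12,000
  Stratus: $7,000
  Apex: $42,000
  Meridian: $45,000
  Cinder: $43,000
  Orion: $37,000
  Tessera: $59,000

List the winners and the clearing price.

Ordering the bids: 59,000 (Tessera), 45,000 (Meridian), 43,000 (Cinder), 42,000 (Apex), 37,000 (Orion), 12,000 (Onyx), …
The 4 highest are Tessera, Meridian, Cinder, Apex.
First losing bid is Orion's $37,000, which sets the uniform price.

Tessera, Meridian, Cinder, Apex; each pays $37,000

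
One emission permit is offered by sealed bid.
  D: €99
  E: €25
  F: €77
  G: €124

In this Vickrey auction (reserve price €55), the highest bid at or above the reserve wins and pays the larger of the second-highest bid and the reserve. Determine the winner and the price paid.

Bids ranked: 124 (G) > 99 (D) > 77 (F) > 25 (E)
G has the top bid at or above the reserve (€124).
max(second-highest €99, reserve €55) = €99; the reserve does not bind.

G pays €99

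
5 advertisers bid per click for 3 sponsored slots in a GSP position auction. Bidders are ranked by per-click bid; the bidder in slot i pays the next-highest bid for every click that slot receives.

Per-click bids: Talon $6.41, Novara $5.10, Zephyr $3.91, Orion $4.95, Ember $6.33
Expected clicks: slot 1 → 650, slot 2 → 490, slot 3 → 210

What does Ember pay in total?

Ember pays $2499.00

Sorting advertisers: $6.41 (Talon) > $6.33 (Ember) > $5.10 (Novara) > $4.95 (Orion) > …
Ember holds slot 2 → pays next bid $5.10 × 490 clicks = $2499.00.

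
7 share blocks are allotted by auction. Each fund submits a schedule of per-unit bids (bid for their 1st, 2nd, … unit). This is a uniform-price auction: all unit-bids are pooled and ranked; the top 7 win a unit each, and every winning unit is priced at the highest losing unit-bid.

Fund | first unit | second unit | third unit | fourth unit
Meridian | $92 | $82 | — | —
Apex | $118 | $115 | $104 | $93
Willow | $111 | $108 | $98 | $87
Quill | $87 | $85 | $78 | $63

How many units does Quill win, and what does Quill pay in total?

Merging the schedules and taking the best 7: 118 (Apex-1), 115 (Apex-2), 111 (Willow-1), 108 (Willow-2), 104 (Apex-3), 98 (Willow-3), 93 (Apex-4)
First bid not allocated: $92.
Quill wins 0 unit(s) at $92 each.

Quill: 0 units, pays $0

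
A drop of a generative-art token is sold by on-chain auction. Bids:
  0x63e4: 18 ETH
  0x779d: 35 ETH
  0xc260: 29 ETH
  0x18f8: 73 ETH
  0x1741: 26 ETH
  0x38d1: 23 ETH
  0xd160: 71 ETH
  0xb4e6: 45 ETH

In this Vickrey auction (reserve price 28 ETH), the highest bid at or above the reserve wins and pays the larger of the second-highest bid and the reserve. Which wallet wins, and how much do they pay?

Sorting bids: 73 (0x18f8) > 71 (0xd160) > 45 (0xb4e6) > 35 (0x779d) > 29 (0xc260) > 26 (0x1741) > …
Highest eligible bid: 0x18f8 at 73 ETH.
max(second-highest 71 ETH, reserve 28 ETH) = 71 ETH; the reserve does not bind.

0x18f8 pays 71 ETH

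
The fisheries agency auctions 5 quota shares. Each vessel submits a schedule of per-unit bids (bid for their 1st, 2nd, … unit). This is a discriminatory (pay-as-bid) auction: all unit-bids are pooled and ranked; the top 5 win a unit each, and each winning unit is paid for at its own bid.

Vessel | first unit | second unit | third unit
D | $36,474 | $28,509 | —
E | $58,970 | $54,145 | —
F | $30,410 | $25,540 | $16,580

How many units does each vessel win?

All unit-bids, highest first — top 5: 58,970 (E-1), 54,145 (E-2), 36,474 (D-1), 30,410 (F-1), 28,509 (D-2)
Next rejected bid: $25,540 (not a price — pay-as-bid).
Allocation: D 2, E 2, F 1.

D 2, E 2, F 1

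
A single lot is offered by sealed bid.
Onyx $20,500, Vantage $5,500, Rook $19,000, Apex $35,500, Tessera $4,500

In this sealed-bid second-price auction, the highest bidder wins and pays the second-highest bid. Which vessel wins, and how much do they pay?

Apex pays $20,500

Bids in order: 35,500 (Apex) > 20,500 (Onyx) > 19,000 (Rook) > 5,500 (Vantage) > 4,500 (Tessera)
Apex wins with the highest bid; price is set by the runner-up at $20,500.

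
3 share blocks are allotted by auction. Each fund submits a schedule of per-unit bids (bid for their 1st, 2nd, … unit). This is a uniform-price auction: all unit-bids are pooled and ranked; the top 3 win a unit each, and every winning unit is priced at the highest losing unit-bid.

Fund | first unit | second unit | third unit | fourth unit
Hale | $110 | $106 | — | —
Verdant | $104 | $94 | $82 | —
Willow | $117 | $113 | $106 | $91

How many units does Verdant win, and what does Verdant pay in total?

Verdant: 0 units, pays $0

Merging the schedules and taking the best 3: 117 (Willow-1), 113 (Willow-2), 110 (Hale-1)
First bid not allocated: $106.
Verdant wins 0 unit(s) at $106 each.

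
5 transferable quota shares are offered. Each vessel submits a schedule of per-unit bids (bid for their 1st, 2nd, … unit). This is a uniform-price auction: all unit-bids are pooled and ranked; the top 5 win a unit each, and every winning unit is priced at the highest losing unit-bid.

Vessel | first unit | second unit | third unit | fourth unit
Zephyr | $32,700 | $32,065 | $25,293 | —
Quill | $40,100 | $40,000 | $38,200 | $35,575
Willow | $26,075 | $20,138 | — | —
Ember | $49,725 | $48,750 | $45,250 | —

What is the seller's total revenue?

Merging the schedules and taking the best 5: 49,725 (Ember-1), 48,750 (Ember-2), 45,250 (Ember-3), 40,100 (Quill-1), 40,000 (Quill-2)
The (k+1)-th unit-bid is $38,200.
Allocation: Ember 3, Quill 2. Every unit priced at $38,200.
Revenue = 5 × 38,200 = $191,000.

Total revenue: $191,000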